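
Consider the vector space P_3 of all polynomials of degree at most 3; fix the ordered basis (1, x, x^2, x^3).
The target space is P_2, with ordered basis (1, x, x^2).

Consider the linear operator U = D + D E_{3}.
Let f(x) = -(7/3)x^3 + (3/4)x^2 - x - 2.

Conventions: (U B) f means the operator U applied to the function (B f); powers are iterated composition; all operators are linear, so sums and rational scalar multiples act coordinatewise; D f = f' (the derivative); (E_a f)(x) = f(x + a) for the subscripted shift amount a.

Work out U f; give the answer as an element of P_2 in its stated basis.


D f = -7x^2 + (3/2)x - 1
E_{3} f = -(7/3)x^3 - (81/4)x^2 - (119/2)x - 245/4
D E_{3} f = -7x^2 - (81/2)x - 119/2
(D + D E_{3}) f = -14x^2 - 39x - 121/2

g(x) = -14x^2 - 39x - 121/2


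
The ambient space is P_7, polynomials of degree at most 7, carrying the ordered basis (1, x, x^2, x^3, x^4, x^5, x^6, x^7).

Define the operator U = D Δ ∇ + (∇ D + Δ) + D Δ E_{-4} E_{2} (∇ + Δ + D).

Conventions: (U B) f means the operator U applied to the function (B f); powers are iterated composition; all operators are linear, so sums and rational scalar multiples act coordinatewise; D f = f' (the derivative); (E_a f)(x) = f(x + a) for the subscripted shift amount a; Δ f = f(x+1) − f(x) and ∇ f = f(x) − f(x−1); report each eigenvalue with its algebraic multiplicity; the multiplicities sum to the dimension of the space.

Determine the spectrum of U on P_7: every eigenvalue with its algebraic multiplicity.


image of 1: 0
image of x: 1
image of x^2: 2x + 3
image of x^3: 3x^2 + 9x + 22
image of x^4: 4x^3 + 18x^2 + 88x - 103
image of x^5: 5x^4 + 30x^3 + 220x^2 - 515x + 466
image of x^6: 6x^5 + 45x^4 + 440x^3 - 1545x^2 + 2796x - 1703
image of x^7: 7x^6 + 63x^5 + 770x^4 - 3605x^3 + 9786x^2 - 11921x + 5958
the matrix is upper triangular; its diagonal is (0, 0, 0, 0, 0, 0, 0, 0)
for a triangular matrix the eigenvalues are the diagonal entries, with algebraic multiplicity their repetition count

λ = 0 (multiplicity 8)


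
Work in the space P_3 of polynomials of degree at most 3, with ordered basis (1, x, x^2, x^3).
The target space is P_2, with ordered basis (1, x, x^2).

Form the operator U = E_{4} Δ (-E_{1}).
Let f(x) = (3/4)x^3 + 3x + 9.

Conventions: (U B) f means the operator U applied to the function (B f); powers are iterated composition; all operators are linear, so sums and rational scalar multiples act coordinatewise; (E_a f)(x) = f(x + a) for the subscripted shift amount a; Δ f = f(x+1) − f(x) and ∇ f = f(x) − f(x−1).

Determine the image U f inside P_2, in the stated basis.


the result is g(x) = -(9/4)x^2 - (99/4)x - 285/4

E_{1} f = (3/4)x^3 + (9/4)x^2 + (21/4)x + 51/4
(-E_{1}) f = -(3/4)x^3 - (9/4)x^2 - (21/4)x - 51/4
Δ (-E_{1}) f = -(9/4)x^2 - (27/4)x - 33/4
E_{4} Δ (-E_{1}) f = -(9/4)x^2 - (99/4)x - 285/4


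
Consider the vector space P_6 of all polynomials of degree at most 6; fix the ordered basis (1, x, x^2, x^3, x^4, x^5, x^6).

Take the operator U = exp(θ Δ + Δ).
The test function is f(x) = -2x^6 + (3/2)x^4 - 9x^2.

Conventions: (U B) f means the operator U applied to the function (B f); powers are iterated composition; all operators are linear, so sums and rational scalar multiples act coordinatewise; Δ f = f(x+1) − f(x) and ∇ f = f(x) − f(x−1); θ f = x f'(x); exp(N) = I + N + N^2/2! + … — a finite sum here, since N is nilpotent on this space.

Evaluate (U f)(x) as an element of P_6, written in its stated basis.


order-1 term: -72x^5 - 150x^4 - 136x^3 - 63x^2 - 48x - 19/2
order-2 term: -900x^4 - 2640x^3 - 3042x^2 - 1494x - 469/2
order-3 term: -4800x^3 - 13320x^2 - 11736x - 2692
order-4 term: -10800x^2 - 20520x - 7464
order-5 term: -8640x - 6264
order-6 term: -1440
the series for exp(θ Δ + Δ) f terminates at order 6
exp(θ Δ + Δ) f = -2x^6 - 72x^5 - (2097/2)x^4 - 7576x^3 - 27234x^2 - 42438x - 18104

the result is g(x) = -2x^6 - 72x^5 - (2097/2)x^4 - 7576x^3 - 27234x^2 - 42438x - 18104


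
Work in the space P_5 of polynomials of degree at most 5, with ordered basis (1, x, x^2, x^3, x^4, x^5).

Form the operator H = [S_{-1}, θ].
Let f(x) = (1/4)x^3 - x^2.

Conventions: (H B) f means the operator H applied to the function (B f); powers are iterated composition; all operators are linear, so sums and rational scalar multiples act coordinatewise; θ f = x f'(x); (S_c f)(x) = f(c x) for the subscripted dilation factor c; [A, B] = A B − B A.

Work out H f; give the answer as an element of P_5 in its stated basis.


θ f = (3/4)x^3 - 2x^2
S_{-1} θ f = -(3/4)x^3 - 2x^2
S_{-1} f = -(1/4)x^3 - x^2
θ S_{-1} f = -(3/4)x^3 - 2x^2
[S_{-1}, θ] f = 0

the image equals g(x) = 0


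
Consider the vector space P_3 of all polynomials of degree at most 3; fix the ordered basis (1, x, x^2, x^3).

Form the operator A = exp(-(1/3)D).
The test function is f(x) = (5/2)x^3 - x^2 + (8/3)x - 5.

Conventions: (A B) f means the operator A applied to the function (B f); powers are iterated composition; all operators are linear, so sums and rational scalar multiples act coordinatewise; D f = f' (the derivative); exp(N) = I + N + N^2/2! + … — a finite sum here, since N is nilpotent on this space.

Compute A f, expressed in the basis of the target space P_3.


order-1 term: -(5/2)x^2 + (2/3)x - 8/9
order-2 term: (5/6)x - 1/9
order-3 term: -5/54
the series for exp(-(1/3)D) f terminates at order 3
exp(-(1/3)D) f = (5/2)x^3 - (7/2)x^2 + (25/6)x - 329/54

g(x) = (5/2)x^3 - (7/2)x^2 + (25/6)x - 329/54


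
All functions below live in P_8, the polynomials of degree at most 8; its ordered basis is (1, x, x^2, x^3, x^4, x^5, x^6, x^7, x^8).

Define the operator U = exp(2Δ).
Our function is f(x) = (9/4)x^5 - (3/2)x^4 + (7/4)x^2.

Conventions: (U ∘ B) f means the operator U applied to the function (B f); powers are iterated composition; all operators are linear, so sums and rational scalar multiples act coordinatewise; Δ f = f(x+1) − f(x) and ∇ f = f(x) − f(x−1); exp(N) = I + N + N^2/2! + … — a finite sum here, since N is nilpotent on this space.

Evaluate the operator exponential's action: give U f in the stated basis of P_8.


order-1 term: (45/2)x^4 + 33x^3 + 27x^2 + (35/2)x + 5
order-2 term: 90x^3 + 234x^2 + 243x + 100
order-3 term: 180x^2 + 492x + 378
order-4 term: 180x + 336
order-5 term: 72
the series for exp(2Δ) f terminates at order 5
exp(2Δ) f = (9/4)x^5 + 21x^4 + 123x^3 + (1771/4)x^2 + (1865/2)x + 891

g(x) = (9/4)x^5 + 21x^4 + 123x^3 + (1771/4)x^2 + (1865/2)x + 891


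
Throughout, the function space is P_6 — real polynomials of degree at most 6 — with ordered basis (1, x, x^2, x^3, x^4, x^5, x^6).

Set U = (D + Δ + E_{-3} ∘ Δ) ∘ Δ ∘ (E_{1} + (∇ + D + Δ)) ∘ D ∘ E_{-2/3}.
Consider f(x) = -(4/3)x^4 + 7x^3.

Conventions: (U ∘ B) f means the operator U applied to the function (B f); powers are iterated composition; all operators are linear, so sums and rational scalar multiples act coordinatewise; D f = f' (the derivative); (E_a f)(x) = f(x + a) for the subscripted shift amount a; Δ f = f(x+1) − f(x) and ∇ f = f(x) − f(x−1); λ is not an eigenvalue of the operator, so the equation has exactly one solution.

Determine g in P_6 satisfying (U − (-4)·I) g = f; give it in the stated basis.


write g with unknown coordinates in the stated basis and equate coefficients in (U − (-4)·I) g = f
solving from the highest basis element down gives g = -(1/3)x^4 + (7/4)x^3 + 6x + 89/8
check: U g = -24x - 89/2
so U g − (-4)·g = -(4/3)x^4 + 7x^3 = f ✓

the result is g(x) = -(1/3)x^4 + (7/4)x^3 + 6x + 89/8


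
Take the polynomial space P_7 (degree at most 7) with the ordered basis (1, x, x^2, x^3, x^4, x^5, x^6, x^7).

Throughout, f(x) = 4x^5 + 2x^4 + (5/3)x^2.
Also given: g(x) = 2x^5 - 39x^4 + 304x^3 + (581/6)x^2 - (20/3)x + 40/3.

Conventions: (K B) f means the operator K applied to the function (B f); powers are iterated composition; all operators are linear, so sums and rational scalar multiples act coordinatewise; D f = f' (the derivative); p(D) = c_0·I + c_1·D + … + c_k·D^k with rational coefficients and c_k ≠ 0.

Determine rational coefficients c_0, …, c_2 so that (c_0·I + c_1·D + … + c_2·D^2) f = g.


D^0 f = 4x^5 + 2x^4 + (5/3)x^2
D^1 f = 20x^4 + 8x^3 + (10/3)x
D^2 f = 80x^3 + 24x^2 + 10/3
matching coefficients of g against c_0 f + c_1 Df + … from the top degree down determines the c_i
solution: c_0 = 1/2, c_1 = -2, c_2 = 4

p(D) = (1/2)·I − 2·D + 4·D^2, i.e. c_0 = 1/2, c_1 = -2, c_2 = 4


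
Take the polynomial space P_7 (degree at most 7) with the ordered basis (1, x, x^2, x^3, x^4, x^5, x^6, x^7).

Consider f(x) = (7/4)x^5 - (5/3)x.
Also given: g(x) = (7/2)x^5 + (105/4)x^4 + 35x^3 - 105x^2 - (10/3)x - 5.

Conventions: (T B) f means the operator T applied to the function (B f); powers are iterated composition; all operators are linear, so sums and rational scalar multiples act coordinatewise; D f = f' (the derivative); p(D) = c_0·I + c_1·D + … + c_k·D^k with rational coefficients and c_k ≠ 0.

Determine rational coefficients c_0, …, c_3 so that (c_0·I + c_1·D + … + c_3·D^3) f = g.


c_0 = 2, c_1 = 3, c_2 = 1, c_3 = -1

D^0 f = (7/4)x^5 - (5/3)x
D^1 f = (35/4)x^4 - 5/3
D^2 f = 35x^3
D^3 f = 105x^2
matching coefficients of g against c_0 f + c_1 Df + … from the top degree down determines the c_i
solution: c_0 = 2, c_1 = 3, c_2 = 1, c_3 = -1


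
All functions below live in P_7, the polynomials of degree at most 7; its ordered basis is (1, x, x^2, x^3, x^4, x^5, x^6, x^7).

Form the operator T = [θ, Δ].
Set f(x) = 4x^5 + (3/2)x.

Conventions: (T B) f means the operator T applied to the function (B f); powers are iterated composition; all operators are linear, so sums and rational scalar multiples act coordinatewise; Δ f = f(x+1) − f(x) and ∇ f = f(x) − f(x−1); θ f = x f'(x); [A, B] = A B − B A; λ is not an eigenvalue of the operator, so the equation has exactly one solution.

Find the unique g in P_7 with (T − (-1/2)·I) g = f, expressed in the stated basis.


write g with unknown coordinates in the stated basis and equate coefficients in (T − (-1/2)·I) g = f
solving from the highest basis element down gives g = 8x^5 + 80x^4 + 960x^3 + 8160x^2 + 46403x + 131926
check: T g = -40x^4 - 480x^3 - 4080x^2 - 23200x - 65963
so T g − (-1/2)·g = 4x^5 + (3/2)x = f ✓

the result is g(x) = 8x^5 + 80x^4 + 960x^3 + 8160x^2 + 46403x + 131926


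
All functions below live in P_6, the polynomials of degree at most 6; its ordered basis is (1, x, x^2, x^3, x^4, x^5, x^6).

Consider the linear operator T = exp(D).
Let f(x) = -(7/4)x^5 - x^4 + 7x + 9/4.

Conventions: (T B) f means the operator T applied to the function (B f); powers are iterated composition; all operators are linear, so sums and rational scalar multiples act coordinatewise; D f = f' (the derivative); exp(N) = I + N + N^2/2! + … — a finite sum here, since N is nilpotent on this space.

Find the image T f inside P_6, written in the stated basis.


g(x) = -(7/4)x^5 - (39/4)x^4 - (43/2)x^3 - (47/2)x^2 - (23/4)x + 13/2

order-1 term: -(35/4)x^4 - 4x^3 + 7
order-2 term: -(35/2)x^3 - 6x^2
order-3 term: -(35/2)x^2 - 4x
order-4 term: -(35/4)x - 1
order-5 term: -7/4
the series for exp(D) f terminates at order 5
exp(D) f = -(7/4)x^5 - (39/4)x^4 - (43/2)x^3 - (47/2)x^2 - (23/4)x + 13/2


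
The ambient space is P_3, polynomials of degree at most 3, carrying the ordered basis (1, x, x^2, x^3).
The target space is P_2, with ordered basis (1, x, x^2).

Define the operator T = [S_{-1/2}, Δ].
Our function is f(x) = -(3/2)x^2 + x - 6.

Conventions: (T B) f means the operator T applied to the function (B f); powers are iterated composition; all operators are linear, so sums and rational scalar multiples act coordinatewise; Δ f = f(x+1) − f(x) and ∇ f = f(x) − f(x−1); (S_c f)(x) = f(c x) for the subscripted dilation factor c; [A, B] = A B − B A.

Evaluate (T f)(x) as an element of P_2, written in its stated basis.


the result is g(x) = (9/4)x + 3/8

Δ f = -3x - 1/2
S_{-1/2} Δ f = (3/2)x - 1/2
S_{-1/2} f = -(3/8)x^2 - (1/2)x - 6
Δ S_{-1/2} f = -(3/4)x - 7/8
[S_{-1/2}, Δ] f = (9/4)x + 3/8


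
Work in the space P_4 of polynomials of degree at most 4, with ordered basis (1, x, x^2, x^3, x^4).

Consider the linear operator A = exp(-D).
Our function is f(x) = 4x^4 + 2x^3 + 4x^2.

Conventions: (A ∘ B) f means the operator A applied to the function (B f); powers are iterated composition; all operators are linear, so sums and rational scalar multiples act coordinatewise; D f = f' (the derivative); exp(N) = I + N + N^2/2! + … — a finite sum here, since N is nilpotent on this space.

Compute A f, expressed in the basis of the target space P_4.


order-1 term: -16x^3 - 6x^2 - 8x
order-2 term: 24x^2 + 6x + 4
order-3 term: -16x - 2
order-4 term: 4
the series for exp(-D) f terminates at order 4
exp(-D) f = 4x^4 - 14x^3 + 22x^2 - 18x + 6

g(x) = 4x^4 - 14x^3 + 22x^2 - 18x + 6


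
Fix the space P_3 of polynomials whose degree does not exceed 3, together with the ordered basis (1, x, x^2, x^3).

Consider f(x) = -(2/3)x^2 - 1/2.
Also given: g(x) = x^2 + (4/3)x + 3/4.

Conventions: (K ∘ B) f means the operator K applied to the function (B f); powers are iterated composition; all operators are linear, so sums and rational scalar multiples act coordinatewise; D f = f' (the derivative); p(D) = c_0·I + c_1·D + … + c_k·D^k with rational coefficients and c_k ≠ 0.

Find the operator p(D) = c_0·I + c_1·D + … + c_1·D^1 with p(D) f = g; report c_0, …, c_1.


c_0 = -3/2, c_1 = -1

D^0 f = -(2/3)x^2 - 1/2
D^1 f = -(4/3)x
matching coefficients of g against c_0 f + c_1 Df + … from the top degree down determines the c_i
solution: c_0 = -3/2, c_1 = -1


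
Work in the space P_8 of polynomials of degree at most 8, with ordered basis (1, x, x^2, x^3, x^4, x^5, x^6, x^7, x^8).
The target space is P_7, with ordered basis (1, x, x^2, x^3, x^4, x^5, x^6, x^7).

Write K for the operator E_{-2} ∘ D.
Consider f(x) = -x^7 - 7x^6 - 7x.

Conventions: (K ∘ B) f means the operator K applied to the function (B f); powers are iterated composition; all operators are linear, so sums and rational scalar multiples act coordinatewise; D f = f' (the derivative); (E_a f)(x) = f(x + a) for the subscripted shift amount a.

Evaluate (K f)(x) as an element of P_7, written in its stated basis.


D f = -7x^6 - 42x^5 - 7
E_{-2} D f = -7x^6 + 42x^5 - 560x^3 + 1680x^2 - 2016x + 889

g(x) = -7x^6 + 42x^5 - 560x^3 + 1680x^2 - 2016x + 889


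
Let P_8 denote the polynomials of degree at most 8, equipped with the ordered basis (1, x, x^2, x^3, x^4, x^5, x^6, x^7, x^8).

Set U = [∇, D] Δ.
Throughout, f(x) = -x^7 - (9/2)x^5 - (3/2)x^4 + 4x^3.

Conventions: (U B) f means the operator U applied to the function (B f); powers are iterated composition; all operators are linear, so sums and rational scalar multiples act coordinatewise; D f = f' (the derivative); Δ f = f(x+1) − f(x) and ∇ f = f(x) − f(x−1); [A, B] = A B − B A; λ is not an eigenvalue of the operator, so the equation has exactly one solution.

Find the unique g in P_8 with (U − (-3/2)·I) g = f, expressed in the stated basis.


write g with unknown coordinates in the stated basis and equate coefficients in (U − (-3/2)·I) g = f
solving from the highest basis element down gives g = -(2/3)x^7 - 3x^5 - x^4 + (8/3)x^3
check: U g = 0
so U g − (-3/2)·g = -x^7 - (9/2)x^5 - (3/2)x^4 + 4x^3 = f ✓

the image equals g(x) = -(2/3)x^7 - 3x^5 - x^4 + (8/3)x^3


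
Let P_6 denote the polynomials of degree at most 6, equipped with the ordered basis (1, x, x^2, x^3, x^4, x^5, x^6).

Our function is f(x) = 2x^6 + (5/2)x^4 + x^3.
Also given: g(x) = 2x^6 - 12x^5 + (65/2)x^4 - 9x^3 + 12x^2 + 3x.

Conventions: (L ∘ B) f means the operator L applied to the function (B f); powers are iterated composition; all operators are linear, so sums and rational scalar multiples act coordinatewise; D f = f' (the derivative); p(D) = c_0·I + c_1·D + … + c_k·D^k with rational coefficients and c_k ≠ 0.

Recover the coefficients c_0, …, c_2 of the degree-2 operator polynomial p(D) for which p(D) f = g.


D^0 f = 2x^6 + (5/2)x^4 + x^3
D^1 f = 12x^5 + 10x^3 + 3x^2
D^2 f = 60x^4 + 30x^2 + 6x
matching coefficients of g against c_0 f + c_1 Df + … from the top degree down determines the c_i
solution: c_0 = 1, c_1 = -1, c_2 = 1/2

p(D) = I − D + (1/2)·D^2, i.e. c_0 = 1, c_1 = -1, c_2 = 1/2


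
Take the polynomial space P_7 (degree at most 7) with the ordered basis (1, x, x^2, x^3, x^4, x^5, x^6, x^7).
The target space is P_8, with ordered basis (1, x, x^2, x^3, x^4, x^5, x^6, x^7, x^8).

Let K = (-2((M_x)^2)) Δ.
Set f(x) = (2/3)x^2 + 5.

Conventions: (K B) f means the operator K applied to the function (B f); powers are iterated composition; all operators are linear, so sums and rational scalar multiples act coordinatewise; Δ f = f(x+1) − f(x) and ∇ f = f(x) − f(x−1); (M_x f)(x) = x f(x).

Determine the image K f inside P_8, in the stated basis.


the image equals g(x) = -(8/3)x^3 - (4/3)x^2

Δ f = (4/3)x + 2/3
M_x Δ f = (4/3)x^2 + (2/3)x
M_x M_x Δ f = (4/3)x^3 + (2/3)x^2
(-2((M_x)^2)) Δ f = -(8/3)x^3 - (4/3)x^2


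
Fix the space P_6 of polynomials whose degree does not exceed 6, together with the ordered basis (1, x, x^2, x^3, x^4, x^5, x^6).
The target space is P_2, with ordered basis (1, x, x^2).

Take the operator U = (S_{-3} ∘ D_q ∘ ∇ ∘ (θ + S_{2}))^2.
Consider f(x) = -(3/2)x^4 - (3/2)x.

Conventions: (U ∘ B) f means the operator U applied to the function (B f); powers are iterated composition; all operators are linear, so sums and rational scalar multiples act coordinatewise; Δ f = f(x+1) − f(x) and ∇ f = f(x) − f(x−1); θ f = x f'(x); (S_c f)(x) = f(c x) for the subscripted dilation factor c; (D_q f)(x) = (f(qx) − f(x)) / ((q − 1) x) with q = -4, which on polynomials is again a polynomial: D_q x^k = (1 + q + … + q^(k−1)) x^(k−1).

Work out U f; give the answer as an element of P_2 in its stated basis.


the image equals g(x) = -168480

θ f = -6x^4 - (3/2)x
S_{2} f = -24x^4 - 3x
(θ + S_{2}) f = -30x^4 - (9/2)x
∇ (θ + S_{2}) f = -120x^3 + 180x^2 - 120x + 51/2
D_q ∇ (θ + S_{2}) f = -1560x^2 - 540x - 120
S_{-3} D_q ∇ (θ + S_{2}) f = -14040x^2 + 1620x - 120
θ (S_{-3} ∘ D_q ∘ ∇ ∘ (θ + S_{2})) f = -28080x^2 + 1620x
S_{2} (S_{-3} ∘ D_q ∘ ∇ ∘ (θ + S_{2})) f = -56160x^2 + 3240x - 120
(θ + S_{2}) (S_{-3} ∘ D_q ∘ ∇ ∘ (θ + S_{2})) f = -84240x^2 + 4860x - 120
∇ (θ + S_{2}) (S_{-3} ∘ D_q ∘ ∇ ∘ (θ + S_{2})) f = -168480x + 89100
D_q ∇ (θ + S_{2}) (S_{-3} ∘ D_q ∘ ∇ ∘ (θ + S_{2})) f = -168480
S_{-3} D_q ∇ (θ + S_{2}) (S_{-3} ∘ D_q ∘ ∇ ∘ (θ + S_{2})) f = -168480


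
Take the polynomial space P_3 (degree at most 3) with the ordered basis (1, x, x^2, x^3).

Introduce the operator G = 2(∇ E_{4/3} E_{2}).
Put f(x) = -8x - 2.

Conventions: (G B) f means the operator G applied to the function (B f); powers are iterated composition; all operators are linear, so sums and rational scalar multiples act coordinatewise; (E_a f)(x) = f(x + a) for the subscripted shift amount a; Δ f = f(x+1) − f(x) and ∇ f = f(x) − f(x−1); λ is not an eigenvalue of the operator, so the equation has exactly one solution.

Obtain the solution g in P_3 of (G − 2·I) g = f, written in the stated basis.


write g with unknown coordinates in the stated basis and equate coefficients in (G − 2·I) g = f
solving from the highest basis element down gives g = 4x + 5
check: G g = 8
so G g − 2·g = -8x - 2 = f ✓

g(x) = 4x + 5


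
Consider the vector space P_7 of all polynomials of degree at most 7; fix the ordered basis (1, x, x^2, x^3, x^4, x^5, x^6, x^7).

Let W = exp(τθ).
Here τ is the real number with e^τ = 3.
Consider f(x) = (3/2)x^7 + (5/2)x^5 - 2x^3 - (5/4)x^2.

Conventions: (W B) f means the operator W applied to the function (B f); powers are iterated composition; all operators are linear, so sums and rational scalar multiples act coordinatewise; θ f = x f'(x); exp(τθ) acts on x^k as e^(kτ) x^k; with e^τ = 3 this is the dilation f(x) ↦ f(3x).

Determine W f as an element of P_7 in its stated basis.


the result is g(x) = (6561/2)x^7 + (1215/2)x^5 - 54x^3 - (45/4)x^2

exp(τθ) x^k = e^(kτ) x^k; with e^τ = 3 this sends x^k to 3^k x^k
x^2 ↦ 9 x^2
x^3 ↦ 27 x^3
x^5 ↦ 243 x^5
x^7 ↦ 2187 x^7
applying this coordinatewise to f: exp(τθ) f = (6561/2)x^7 + (1215/2)x^5 - 54x^3 - (45/4)x^2


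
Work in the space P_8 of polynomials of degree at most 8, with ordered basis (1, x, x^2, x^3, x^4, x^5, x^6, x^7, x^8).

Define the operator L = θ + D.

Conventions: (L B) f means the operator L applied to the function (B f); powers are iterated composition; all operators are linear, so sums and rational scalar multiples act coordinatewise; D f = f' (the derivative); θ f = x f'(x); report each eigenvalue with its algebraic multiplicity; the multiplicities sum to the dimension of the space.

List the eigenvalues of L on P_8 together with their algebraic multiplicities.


image of 1: 0
image of x: x + 1
image of x^2: 2x^2 + 2x
image of x^3: 3x^3 + 3x^2
image of x^4: 4x^4 + 4x^3
image of x^5: 5x^5 + 5x^4
image of x^6: 6x^6 + 6x^5
image of x^7: 7x^7 + 7x^6
image of x^8: 8x^8 + 8x^7
the matrix is upper triangular; its diagonal is (0, 1, 2, 3, 4, 5, 6, 7, 8)
for a triangular matrix the eigenvalues are the diagonal entries, with algebraic multiplicity their repetition count

λ = 0 (multiplicity 1), λ = 1 (multiplicity 1), λ = 2 (multiplicity 1), λ = 3 (multiplicity 1), λ = 4 (multiplicity 1), λ = 5 (multiplicity 1), λ = 6 (multiplicity 1), λ = 7 (multiplicity 1), λ = 8 (multiplicity 1)


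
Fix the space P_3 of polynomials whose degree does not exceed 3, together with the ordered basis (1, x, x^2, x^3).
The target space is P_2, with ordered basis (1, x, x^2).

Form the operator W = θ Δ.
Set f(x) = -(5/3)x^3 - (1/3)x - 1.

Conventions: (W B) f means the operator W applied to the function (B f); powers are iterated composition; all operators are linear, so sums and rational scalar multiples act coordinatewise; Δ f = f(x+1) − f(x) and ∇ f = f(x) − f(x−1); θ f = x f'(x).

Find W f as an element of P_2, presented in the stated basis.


g(x) = -10x^2 - 5x

Δ f = -5x^2 - 5x - 2
θ Δ f = -10x^2 - 5x


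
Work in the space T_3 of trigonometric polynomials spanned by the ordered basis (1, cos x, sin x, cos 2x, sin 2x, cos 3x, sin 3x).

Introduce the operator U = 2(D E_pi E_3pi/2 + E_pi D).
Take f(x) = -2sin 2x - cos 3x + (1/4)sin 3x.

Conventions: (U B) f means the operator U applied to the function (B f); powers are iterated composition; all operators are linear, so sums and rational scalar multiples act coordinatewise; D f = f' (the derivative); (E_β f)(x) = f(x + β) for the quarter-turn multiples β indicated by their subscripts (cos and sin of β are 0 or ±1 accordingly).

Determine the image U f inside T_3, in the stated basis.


E_3pi/2 f = 2sin 2x + (1/4)cos 3x + sin 3x
E_pi E_3pi/2 f = 2sin 2x - (1/4)cos 3x - sin 3x
D E_pi E_3pi/2 f = 4cos 2x - 3cos 3x + (3/4)sin 3x
D f = -4cos 2x + (3/4)cos 3x + 3sin 3x
E_pi D f = -4cos 2x - (3/4)cos 3x - 3sin 3x
(D E_pi E_3pi/2 + E_pi D) f = -(15/4)cos 3x - (9/4)sin 3x
(2(D E_pi E_3pi/2 + E_pi D)) f = -(15/2)cos 3x - (9/2)sin 3x

the result is g(x) = -(15/2)cos 3x - (9/2)sin 3x


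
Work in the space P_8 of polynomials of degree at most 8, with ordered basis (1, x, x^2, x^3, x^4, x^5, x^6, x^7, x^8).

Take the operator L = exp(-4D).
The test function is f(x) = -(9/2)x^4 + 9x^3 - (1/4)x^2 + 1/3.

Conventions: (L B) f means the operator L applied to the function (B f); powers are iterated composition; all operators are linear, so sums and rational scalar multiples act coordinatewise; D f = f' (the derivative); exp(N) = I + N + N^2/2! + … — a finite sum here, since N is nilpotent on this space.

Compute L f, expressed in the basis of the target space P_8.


the result is g(x) = -(9/2)x^4 + 81x^3 - (2161/4)x^2 + 1586x - 5195/3

order-1 term: 72x^3 - 108x^2 + 2x
order-2 term: -432x^2 + 432x - 4
order-3 term: 1152x - 576
order-4 term: -1152
the series for exp(-4D) f terminates at order 4
exp(-4D) f = -(9/2)x^4 + 81x^3 - (2161/4)x^2 + 1586x - 5195/3


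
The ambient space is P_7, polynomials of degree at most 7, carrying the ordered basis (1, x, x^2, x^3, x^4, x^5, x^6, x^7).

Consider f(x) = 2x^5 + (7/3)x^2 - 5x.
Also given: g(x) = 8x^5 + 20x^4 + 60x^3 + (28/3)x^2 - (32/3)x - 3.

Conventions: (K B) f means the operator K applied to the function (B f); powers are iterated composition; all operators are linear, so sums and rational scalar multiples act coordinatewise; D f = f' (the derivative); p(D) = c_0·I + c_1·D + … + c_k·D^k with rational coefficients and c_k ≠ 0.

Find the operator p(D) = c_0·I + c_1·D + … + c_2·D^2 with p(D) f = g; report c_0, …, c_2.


p(D) = 4·I + 2·D + (3/2)·D^2, i.e. c_0 = 4, c_1 = 2, c_2 = 3/2

D^0 f = 2x^5 + (7/3)x^2 - 5x
D^1 f = 10x^4 + (14/3)x - 5
D^2 f = 40x^3 + 14/3
matching coefficients of g against c_0 f + c_1 Df + … from the top degree down determines the c_i
solution: c_0 = 4, c_1 = 2, c_2 = 3/2


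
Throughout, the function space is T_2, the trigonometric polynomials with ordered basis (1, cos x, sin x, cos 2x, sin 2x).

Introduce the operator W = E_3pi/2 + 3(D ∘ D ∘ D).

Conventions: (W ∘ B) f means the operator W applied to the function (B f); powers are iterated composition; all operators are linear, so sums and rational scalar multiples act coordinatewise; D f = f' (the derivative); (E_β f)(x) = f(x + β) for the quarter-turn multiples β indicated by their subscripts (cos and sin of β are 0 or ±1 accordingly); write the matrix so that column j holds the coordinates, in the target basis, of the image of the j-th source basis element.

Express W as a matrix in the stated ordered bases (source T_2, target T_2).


image of 1: 1
image of cos x: 4sin x
image of sin x: -4cos x
image of cos 2x: -cos 2x + 24sin 2x
image of sin 2x: -24cos 2x - sin 2x
each image's coordinates form column j of the matrix

the matrix is [[1, 0, 0, 0, 0]; [0, 0, -4, 0, 0]; [0, 4, 0, 0, 0]; [0, 0, 0, -1, -24]; [0, 0, 0, 24, -1]] (rows listed top to bottom)


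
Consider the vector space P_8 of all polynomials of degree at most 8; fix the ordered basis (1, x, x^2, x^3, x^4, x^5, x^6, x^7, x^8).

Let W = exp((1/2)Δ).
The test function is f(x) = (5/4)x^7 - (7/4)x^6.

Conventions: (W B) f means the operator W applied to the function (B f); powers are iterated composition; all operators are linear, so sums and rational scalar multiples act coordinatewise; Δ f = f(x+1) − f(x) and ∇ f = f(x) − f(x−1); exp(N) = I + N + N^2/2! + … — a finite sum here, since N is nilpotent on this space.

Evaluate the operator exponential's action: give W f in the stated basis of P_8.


order-1 term: (35/8)x^6 + (63/8)x^5 + (35/4)x^4 + (35/8)x^3 - (7/8)x - 1/4
order-2 term: (105/16)x^5 + (105/4)x^4 + (805/16)x^3 + (105/2)x^2 + (455/16)x + 49/8
order-3 term: (175/32)x^4 + (455/16)x^3 + (1995/32)x^2 + (525/8)x + 875/32
order-4 term: (175/64)x^3 + (945/64)x^2 + (1855/64)x + 1295/64
order-5 term: (105/128)x^2 + (483/128)x + 595/128
order-6 term: (35/256)x + 49/128
order-7 term: 5/512
the series for exp((1/2)Δ) f terminates at order 7
exp((1/2)Δ) f = (5/4)x^7 + (21/8)x^6 + (231/16)x^5 + (1295/32)x^4 + (5495/64)x^3 + (16695/128)x^2 + (32277/256)x + 29949/512

the result is g(x) = (5/4)x^7 + (21/8)x^6 + (231/16)x^5 + (1295/32)x^4 + (5495/64)x^3 + (16695/128)x^2 + (32277/256)x + 29949/512


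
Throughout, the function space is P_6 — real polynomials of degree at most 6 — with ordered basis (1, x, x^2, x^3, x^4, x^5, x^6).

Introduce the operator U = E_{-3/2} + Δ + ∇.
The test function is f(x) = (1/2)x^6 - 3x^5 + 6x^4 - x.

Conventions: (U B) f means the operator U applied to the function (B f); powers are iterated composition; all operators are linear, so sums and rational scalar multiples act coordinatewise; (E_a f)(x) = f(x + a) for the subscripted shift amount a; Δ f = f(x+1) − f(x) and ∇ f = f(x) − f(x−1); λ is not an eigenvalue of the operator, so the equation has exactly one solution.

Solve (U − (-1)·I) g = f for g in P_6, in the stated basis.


write g with unknown coordinates in the stated basis and equate coefficients in (U − (-1)·I) g = f
solving from the highest basis element down gives g = (1/4)x^6 - (15/8)x^5 + (9/8)x^4 + (749/32)x^3 - (1521/32)x^2 - (3163/128)x + 8477/128
check: U g = (1/4)x^6 - (9/8)x^5 + (39/8)x^4 - (749/32)x^3 + (1521/32)x^2 + (3035/128)x - 8477/128
so U g − (-1)·g = (1/2)x^6 - 3x^5 + 6x^4 - x = f ✓

the image equals g(x) = (1/4)x^6 - (15/8)x^5 + (9/8)x^4 + (749/32)x^3 - (1521/32)x^2 - (3163/128)x + 8477/128


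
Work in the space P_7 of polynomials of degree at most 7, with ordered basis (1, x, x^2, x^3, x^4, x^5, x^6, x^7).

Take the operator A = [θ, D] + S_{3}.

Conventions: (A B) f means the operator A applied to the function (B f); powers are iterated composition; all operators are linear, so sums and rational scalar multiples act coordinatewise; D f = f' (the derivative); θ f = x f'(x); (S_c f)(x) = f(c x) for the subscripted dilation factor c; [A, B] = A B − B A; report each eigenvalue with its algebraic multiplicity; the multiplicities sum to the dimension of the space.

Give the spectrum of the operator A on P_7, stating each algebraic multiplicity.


image of 1: 1
image of x: 3x - 1
image of x^2: 9x^2 - 2x
image of x^3: 27x^3 - 3x^2
image of x^4: 81x^4 - 4x^3
image of x^5: 243x^5 - 5x^4
image of x^6: 729x^6 - 6x^5
image of x^7: 2187x^7 - 7x^6
the matrix is upper triangular; its diagonal is (1, 3, 9, 27, 81, 243, 729, 2187)
for a triangular matrix the eigenvalues are the diagonal entries, with algebraic multiplicity their repetition count

λ = 1 (multiplicity 1), λ = 3 (multiplicity 1), λ = 9 (multiplicity 1), λ = 27 (multiplicity 1), λ = 81 (multiplicity 1), λ = 243 (multiplicity 1), λ = 729 (multiplicity 1), λ = 2187 (multiplicity 1)


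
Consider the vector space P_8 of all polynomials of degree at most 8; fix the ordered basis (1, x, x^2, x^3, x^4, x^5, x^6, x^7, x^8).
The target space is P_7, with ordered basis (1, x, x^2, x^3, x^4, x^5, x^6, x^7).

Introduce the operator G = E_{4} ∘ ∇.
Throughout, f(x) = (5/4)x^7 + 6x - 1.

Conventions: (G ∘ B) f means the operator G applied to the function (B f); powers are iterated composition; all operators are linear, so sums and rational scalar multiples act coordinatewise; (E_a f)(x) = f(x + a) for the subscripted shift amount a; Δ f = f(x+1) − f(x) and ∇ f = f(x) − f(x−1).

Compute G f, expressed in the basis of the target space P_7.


the result is g(x) = (35/4)x^6 + (735/4)x^5 + (6475/4)x^4 + (30625/4)x^3 + (82005/4)x^2 + (117845/4)x + 71009/4

∇ f = (35/4)x^6 - (105/4)x^5 + (175/4)x^4 - (175/4)x^3 + (105/4)x^2 - (35/4)x + 29/4
E_{4} ∇ f = (35/4)x^6 + (735/4)x^5 + (6475/4)x^4 + (30625/4)x^3 + (82005/4)x^2 + (117845/4)x + 71009/4


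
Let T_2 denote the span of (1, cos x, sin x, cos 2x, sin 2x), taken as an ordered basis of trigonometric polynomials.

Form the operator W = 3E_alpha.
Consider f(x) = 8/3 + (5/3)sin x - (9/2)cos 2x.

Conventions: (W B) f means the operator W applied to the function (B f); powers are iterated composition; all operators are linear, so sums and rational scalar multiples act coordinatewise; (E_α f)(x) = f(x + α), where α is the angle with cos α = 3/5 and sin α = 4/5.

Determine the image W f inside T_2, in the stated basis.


the result is g(x) = 8 + 4cos x + 3sin x + (189/50)cos 2x + (324/25)sin 2x

E_alpha f = 8/3 + (4/3)cos x + sin x + (63/50)cos 2x + (108/25)sin 2x
(3E_alpha) f = 8 + 4cos x + 3sin x + (189/50)cos 2x + (324/25)sin 2x


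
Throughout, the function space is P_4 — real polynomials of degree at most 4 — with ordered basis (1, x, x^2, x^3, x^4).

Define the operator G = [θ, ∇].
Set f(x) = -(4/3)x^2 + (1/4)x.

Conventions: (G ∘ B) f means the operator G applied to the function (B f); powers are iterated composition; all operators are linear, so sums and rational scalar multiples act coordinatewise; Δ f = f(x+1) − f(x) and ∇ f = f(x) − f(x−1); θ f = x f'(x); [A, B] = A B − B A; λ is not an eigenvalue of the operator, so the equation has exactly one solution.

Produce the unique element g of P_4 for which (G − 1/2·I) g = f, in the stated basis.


write g with unknown coordinates in the stated basis and equate coefficients in (G − 1/2·I) g = f
solving from the highest basis element down gives g = (8/3)x^2 - (67/6)x + 33
check: G g = -(16/3)x + 33/2
so G g − 1/2·g = -(4/3)x^2 + (1/4)x = f ✓

g(x) = (8/3)x^2 - (67/6)x + 33


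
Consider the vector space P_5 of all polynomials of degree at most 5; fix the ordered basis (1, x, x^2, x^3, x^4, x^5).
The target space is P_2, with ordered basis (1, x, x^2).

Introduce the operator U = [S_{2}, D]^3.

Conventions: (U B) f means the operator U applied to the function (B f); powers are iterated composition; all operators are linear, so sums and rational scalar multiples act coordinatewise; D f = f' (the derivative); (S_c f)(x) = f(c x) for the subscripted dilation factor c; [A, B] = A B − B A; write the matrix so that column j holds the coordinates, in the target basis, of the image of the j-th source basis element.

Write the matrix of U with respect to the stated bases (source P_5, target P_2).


image of 1: 0
image of x: 0
image of x^2: 0
image of x^3: -48
image of x^4: -1536x
image of x^5: -30720x^2
each image's coordinates form column j of the matrix

the matrix is [[0, 0, 0, -48, 0, 0]; [0, 0, 0, 0, -1536, 0]; [0, 0, 0, 0, 0, -30720]] (rows listed top to bottom)


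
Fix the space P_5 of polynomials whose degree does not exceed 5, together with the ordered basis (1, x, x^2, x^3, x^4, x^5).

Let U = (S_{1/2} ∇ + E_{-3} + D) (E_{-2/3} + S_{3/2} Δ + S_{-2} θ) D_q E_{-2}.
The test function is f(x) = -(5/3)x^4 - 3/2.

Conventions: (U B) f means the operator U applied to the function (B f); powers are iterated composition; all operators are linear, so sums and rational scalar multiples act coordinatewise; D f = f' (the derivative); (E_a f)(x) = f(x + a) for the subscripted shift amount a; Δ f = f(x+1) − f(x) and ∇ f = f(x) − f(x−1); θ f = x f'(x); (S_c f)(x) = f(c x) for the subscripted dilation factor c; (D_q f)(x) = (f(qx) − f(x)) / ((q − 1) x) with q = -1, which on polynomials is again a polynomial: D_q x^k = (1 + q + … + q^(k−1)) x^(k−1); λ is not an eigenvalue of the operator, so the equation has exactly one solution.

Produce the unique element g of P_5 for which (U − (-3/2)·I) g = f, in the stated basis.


write g with unknown coordinates in the stated basis and equate coefficients in (U − (-3/2)·I) g = f
solving from the highest basis element down gives g = -(10/9)x^4 - (160/3)x^2 + (12160/81)x - 56081/81
check: U g = 80x^2 - (6080/27)x + 28000/27
so U g − (-3/2)·g = -(5/3)x^4 - 3/2 = f ✓

g(x) = -(10/9)x^4 - (160/3)x^2 + (12160/81)x - 56081/81


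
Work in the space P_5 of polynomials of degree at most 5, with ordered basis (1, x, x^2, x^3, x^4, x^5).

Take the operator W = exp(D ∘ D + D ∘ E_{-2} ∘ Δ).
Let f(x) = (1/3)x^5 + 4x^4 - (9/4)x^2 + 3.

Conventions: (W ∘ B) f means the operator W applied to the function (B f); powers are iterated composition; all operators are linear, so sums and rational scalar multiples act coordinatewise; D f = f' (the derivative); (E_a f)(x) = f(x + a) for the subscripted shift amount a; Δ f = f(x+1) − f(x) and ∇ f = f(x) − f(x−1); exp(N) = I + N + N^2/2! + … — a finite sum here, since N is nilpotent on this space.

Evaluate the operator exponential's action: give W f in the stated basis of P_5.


order-1 term: (40/3)x^3 + 66x^2 - (292/3)x + 78
order-2 term: 80x + 72
the series for exp(D ∘ D + D ∘ E_{-2} ∘ Δ) f terminates at order 2
exp(D ∘ D + D ∘ E_{-2} ∘ Δ) f = (1/3)x^5 + 4x^4 + (40/3)x^3 + (255/4)x^2 - (52/3)x + 153

the image equals g(x) = (1/3)x^5 + 4x^4 + (40/3)x^3 + (255/4)x^2 - (52/3)x + 153


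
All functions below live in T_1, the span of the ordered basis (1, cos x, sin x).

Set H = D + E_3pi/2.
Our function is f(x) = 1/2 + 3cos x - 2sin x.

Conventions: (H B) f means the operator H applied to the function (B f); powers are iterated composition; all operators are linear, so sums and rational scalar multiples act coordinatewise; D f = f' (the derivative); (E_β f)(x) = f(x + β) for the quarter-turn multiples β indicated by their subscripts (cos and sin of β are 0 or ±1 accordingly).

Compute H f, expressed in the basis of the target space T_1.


the image equals g(x) = 1/2

D f = -2cos x - 3sin x
E_3pi/2 f = 1/2 + 2cos x + 3sin x
(D + E_3pi/2) f = 1/2


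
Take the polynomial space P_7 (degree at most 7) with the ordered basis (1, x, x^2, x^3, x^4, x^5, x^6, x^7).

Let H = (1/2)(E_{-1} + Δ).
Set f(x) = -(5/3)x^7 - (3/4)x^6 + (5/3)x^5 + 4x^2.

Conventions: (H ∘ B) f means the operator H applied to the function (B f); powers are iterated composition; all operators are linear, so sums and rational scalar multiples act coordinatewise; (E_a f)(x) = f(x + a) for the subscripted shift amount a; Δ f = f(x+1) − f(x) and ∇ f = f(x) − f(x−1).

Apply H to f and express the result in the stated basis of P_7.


the result is g(x) = -(5/6)x^7 - (3/8)x^6 - (205/6)x^5 - (45/4)x^4 - (125/3)x^3 - (37/4)x^2 - (10/3)x + 13/4

E_{-1} f = -(5/3)x^7 + (131/12)x^6 - (173/6)x^5 + (155/4)x^4 - (80/3)x^3 + (133/12)x^2 - (41/6)x + 13/4
Δ f = -(35/3)x^6 - (79/2)x^5 - (245/4)x^4 - (170/3)x^3 - (355/12)x^2 + (1/6)x + 13/4
(E_{-1} + Δ) f = -(5/3)x^7 - (3/4)x^6 - (205/3)x^5 - (45/2)x^4 - (250/3)x^3 - (37/2)x^2 - (20/3)x + 13/2
((1/2)(E_{-1} + Δ)) f = -(5/6)x^7 - (3/8)x^6 - (205/6)x^5 - (45/4)x^4 - (125/3)x^3 - (37/4)x^2 - (10/3)x + 13/4


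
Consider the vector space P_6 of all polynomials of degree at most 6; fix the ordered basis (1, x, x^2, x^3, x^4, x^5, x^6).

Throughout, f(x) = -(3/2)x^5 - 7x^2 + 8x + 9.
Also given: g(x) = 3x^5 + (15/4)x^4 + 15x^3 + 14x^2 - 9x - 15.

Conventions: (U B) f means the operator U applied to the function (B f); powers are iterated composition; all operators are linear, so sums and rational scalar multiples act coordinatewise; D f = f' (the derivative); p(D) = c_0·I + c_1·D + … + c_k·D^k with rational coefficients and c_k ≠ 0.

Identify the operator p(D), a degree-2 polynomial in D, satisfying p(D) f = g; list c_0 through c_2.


c_0 = -2, c_1 = -1/2, c_2 = -1/2

D^0 f = -(3/2)x^5 - 7x^2 + 8x + 9
D^1 f = -(15/2)x^4 - 14x + 8
D^2 f = -30x^3 - 14
matching coefficients of g against c_0 f + c_1 Df + … from the top degree down determines the c_i
solution: c_0 = -2, c_1 = -1/2, c_2 = -1/2


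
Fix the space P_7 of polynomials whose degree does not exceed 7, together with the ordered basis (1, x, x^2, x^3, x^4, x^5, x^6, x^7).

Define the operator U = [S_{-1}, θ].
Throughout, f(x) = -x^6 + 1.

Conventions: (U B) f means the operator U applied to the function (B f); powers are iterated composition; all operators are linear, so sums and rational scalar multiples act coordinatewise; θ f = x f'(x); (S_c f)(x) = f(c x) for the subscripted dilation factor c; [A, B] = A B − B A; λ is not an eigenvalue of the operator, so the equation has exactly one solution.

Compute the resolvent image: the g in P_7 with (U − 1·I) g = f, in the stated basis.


write g with unknown coordinates in the stated basis and equate coefficients in (U − 1·I) g = f
solving from the highest basis element down gives g = x^6 - 1
check: U g = 0
so U g − 1·g = -x^6 + 1 = f ✓

the result is g(x) = x^6 - 1


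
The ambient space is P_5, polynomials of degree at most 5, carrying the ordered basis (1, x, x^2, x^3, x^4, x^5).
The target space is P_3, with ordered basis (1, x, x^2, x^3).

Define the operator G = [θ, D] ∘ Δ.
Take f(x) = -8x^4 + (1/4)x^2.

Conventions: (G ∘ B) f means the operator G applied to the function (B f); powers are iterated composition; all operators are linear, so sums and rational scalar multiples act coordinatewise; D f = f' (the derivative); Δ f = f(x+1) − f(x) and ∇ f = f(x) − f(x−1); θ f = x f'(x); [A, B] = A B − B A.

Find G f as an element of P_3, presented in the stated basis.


the image equals g(x) = 96x^2 + 96x + 63/2

Δ f = -32x^3 - 48x^2 - (63/2)x - 31/4
D Δ f = -96x^2 - 96x - 63/2
θ D Δ f = -192x^2 - 96x
θ Δ f = -96x^3 - 96x^2 - (63/2)x
D θ Δ f = -288x^2 - 192x - 63/2
[θ, D] Δ f = 96x^2 + 96x + 63/2
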